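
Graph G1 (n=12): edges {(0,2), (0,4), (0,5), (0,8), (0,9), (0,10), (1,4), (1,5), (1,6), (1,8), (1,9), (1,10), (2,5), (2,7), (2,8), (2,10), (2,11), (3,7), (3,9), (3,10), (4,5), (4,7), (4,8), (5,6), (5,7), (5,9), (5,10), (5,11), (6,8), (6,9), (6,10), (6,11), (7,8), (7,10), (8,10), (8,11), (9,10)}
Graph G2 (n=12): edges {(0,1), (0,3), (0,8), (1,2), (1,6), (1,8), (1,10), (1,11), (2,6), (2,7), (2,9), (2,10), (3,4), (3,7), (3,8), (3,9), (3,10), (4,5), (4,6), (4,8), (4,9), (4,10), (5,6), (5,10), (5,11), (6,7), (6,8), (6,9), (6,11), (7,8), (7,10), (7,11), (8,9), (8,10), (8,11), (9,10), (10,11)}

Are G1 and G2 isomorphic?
Yes, isomorphic

The graphs are isomorphic.
One valid mapping φ: V(G1) → V(G2): 0→7, 1→9, 2→11, 3→0, 4→2, 5→10, 6→4, 7→1, 8→6, 9→3, 10→8, 11→5

Verify φ preserves adjacency — for each edge of G1, its image is an edge of G2:
  (0,2) → (φ(0),φ(2)) = (7,11) ∈ E(G2) ✓
  (0,4) → (φ(0),φ(4)) = (2,7) ∈ E(G2) ✓
  (0,5) → (φ(0),φ(5)) = (7,10) ∈ E(G2) ✓
  (0,8) → (φ(0),φ(8)) = (6,7) ∈ E(G2) ✓
  (0,9) → (φ(0),φ(9)) = (3,7) ∈ E(G2) ✓
  (0,10) → (φ(0),φ(10)) = (7,8) ∈ E(G2) ✓
  (1,4) → (φ(1),φ(4)) = (2,9) ∈ E(G2) ✓
  (1,5) → (φ(1),φ(5)) = (9,10) ∈ E(G2) ✓
  (1,6) → (φ(1),φ(6)) = (4,9) ∈ E(G2) ✓
  (1,8) → (φ(1),φ(8)) = (6,9) ∈ E(G2) ✓
  (1,9) → (φ(1),φ(9)) = (3,9) ∈ E(G2) ✓
  (1,10) → (φ(1),φ(10)) = (8,9) ∈ E(G2) ✓
  (2,5) → (φ(2),φ(5)) = (10,11) ∈ E(G2) ✓
  (2,7) → (φ(2),φ(7)) = (1,11) ∈ E(G2) ✓
  (2,8) → (φ(2),φ(8)) = (6,11) ∈ E(G2) ✓
  (2,10) → (φ(2),φ(10)) = (8,11) ∈ E(G2) ✓
  (2,11) → (φ(2),φ(11)) = (5,11) ∈ E(G2) ✓
  (3,7) → (φ(3),φ(7)) = (0,1) ∈ E(G2) ✓
  (3,9) → (φ(3),φ(9)) = (0,3) ∈ E(G2) ✓
  (3,10) → (φ(3),φ(10)) = (0,8) ∈ E(G2) ✓
  (4,5) → (φ(4),φ(5)) = (2,10) ∈ E(G2) ✓
  (4,7) → (φ(4),φ(7)) = (1,2) ∈ E(G2) ✓
  (4,8) → (φ(4),φ(8)) = (2,6) ∈ E(G2) ✓
  (5,6) → (φ(5),φ(6)) = (4,10) ∈ E(G2) ✓
  (5,7) → (φ(5),φ(7)) = (1,10) ∈ E(G2) ✓
  (5,9) → (φ(5),φ(9)) = (3,10) ∈ E(G2) ✓
  (5,10) → (φ(5),φ(10)) = (8,10) ∈ E(G2) ✓
  (5,11) → (φ(5),φ(11)) = (5,10) ∈ E(G2) ✓
  (6,8) → (φ(6),φ(8)) = (4,6) ∈ E(G2) ✓
  (6,9) → (φ(6),φ(9)) = (3,4) ∈ E(G2) ✓
  (6,10) → (φ(6),φ(10)) = (4,8) ∈ E(G2) ✓
  (6,11) → (φ(6),φ(11)) = (4,5) ∈ E(G2) ✓
  (7,8) → (φ(7),φ(8)) = (1,6) ∈ E(G2) ✓
  (7,10) → (φ(7),φ(10)) = (1,8) ∈ E(G2) ✓
  (8,10) → (φ(8),φ(10)) = (6,8) ∈ E(G2) ✓
  (8,11) → (φ(8),φ(11)) = (5,6) ∈ E(G2) ✓
  (9,10) → (φ(9),φ(10)) = (3,8) ∈ E(G2) ✓
All 37 edges of G1 map to edges of G2, and |E(G1)| = |E(G2)| = 37, so φ is a bijection on edges as well as vertices. Hence G1 ≅ G2.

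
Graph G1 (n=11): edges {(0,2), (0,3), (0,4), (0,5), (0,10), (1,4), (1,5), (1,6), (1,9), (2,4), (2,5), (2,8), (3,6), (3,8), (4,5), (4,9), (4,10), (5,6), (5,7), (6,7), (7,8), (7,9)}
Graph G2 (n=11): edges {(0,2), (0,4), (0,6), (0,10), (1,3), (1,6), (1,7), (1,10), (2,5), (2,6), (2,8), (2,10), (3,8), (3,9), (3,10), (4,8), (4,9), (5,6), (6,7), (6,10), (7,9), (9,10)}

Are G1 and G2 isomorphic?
Yes, isomorphic

The graphs are isomorphic.
One valid mapping φ: V(G1) → V(G2): 0→2, 1→1, 2→0, 3→8, 4→6, 5→10, 6→3, 7→9, 8→4, 9→7, 10→5

Verify φ preserves adjacency — for each edge of G1, its image is an edge of G2:
  (0,2) → (φ(0),φ(2)) = (0,2) ∈ E(G2) ✓
  (0,3) → (φ(0),φ(3)) = (2,8) ∈ E(G2) ✓
  (0,4) → (φ(0),φ(4)) = (2,6) ∈ E(G2) ✓
  (0,5) → (φ(0),φ(5)) = (2,10) ∈ E(G2) ✓
  (0,10) → (φ(0),φ(10)) = (2,5) ∈ E(G2) ✓
  (1,4) → (φ(1),φ(4)) = (1,6) ∈ E(G2) ✓
  (1,5) → (φ(1),φ(5)) = (1,10) ∈ E(G2) ✓
  (1,6) → (φ(1),φ(6)) = (1,3) ∈ E(G2) ✓
  (1,9) → (φ(1),φ(9)) = (1,7) ∈ E(G2) ✓
  (2,4) → (φ(2),φ(4)) = (0,6) ∈ E(G2) ✓
  (2,5) → (φ(2),φ(5)) = (0,10) ∈ E(G2) ✓
  (2,8) → (φ(2),φ(8)) = (0,4) ∈ E(G2) ✓
  (3,6) → (φ(3),φ(6)) = (3,8) ∈ E(G2) ✓
  (3,8) → (φ(3),φ(8)) = (4,8) ∈ E(G2) ✓
  (4,5) → (φ(4),φ(5)) = (6,10) ∈ E(G2) ✓
  (4,9) → (φ(4),φ(9)) = (6,7) ∈ E(G2) ✓
  (4,10) → (φ(4),φ(10)) = (5,6) ∈ E(G2) ✓
  (5,6) → (φ(5),φ(6)) = (3,10) ∈ E(G2) ✓
  (5,7) → (φ(5),φ(7)) = (9,10) ∈ E(G2) ✓
  (6,7) → (φ(6),φ(7)) = (3,9) ∈ E(G2) ✓
  (7,8) → (φ(7),φ(8)) = (4,9) ∈ E(G2) ✓
  (7,9) → (φ(7),φ(9)) = (7,9) ∈ E(G2) ✓
All 22 edges of G1 map to edges of G2, and |E(G1)| = |E(G2)| = 22, so φ is a bijection on edges as well as vertices. Hence G1 ≅ G2.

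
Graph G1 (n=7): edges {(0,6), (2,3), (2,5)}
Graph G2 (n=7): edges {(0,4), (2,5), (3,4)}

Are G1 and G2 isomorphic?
Yes, isomorphic

The graphs are isomorphic.
One valid mapping φ: V(G1) → V(G2): 0→2, 1→1, 2→4, 3→3, 4→6, 5→0, 6→5

Verify φ preserves adjacency — for each edge of G1, its image is an edge of G2:
  (0,6) → (φ(0),φ(6)) = (2,5) ∈ E(G2) ✓
  (2,3) → (φ(2),φ(3)) = (3,4) ∈ E(G2) ✓
  (2,5) → (φ(2),φ(5)) = (0,4) ∈ E(G2) ✓
All 3 edges of G1 map to edges of G2, and |E(G1)| = |E(G2)| = 3, so φ is a bijection on edges as well as vertices. Hence G1 ≅ G2.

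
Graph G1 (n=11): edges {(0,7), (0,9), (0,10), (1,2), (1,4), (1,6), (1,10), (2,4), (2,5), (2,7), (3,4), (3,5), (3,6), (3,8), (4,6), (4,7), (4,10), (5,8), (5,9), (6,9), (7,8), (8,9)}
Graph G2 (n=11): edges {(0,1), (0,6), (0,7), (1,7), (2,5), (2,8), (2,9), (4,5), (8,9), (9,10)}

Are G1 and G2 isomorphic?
No, not isomorphic

The graphs are NOT isomorphic.

Connected components of G1: 1 component(s) with vertex sets [[0, 1, 2, 3, 4, 5, 6, 7, 8, 9, 10]], sizes [11].
Connected components of G2: 3 component(s) with vertex sets [[3], [0, 1, 6, 7], [2, 4, 5, 8, 9, 10]], sizes [1, 4, 6].
The number of connected components (and the multiset of component sizes) is an isomorphism invariant — an isomorphism maps each component of G1 bijectively onto a component of G2. Since G1 has 1 component(s) and G2 has 3, they cannot be isomorphic.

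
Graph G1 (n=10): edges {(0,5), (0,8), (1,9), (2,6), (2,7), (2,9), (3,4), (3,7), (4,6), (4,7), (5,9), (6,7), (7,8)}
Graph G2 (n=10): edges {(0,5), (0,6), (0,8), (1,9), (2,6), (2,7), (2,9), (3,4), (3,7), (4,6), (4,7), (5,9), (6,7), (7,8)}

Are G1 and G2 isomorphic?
No, not isomorphic

The graphs are NOT isomorphic.

Counting edges: G1 has 13 edge(s); G2 has 14 edge(s).
Edge count is an isomorphism invariant (a bijection on vertices induces a bijection on edges), so differing edge counts rule out isomorphism.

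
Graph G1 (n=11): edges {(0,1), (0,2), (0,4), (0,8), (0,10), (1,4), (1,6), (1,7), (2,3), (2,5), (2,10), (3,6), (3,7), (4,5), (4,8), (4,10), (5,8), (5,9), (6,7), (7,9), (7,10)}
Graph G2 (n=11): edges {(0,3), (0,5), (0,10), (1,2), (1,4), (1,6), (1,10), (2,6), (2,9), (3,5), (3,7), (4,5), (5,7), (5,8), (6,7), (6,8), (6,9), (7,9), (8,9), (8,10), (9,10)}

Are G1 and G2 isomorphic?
Yes, isomorphic

The graphs are isomorphic.
One valid mapping φ: V(G1) → V(G2): 0→9, 1→7, 2→10, 3→0, 4→6, 5→1, 6→3, 7→5, 8→2, 9→4, 10→8

Verify φ preserves adjacency — for each edge of G1, its image is an edge of G2:
  (0,1) → (φ(0),φ(1)) = (7,9) ∈ E(G2) ✓
  (0,2) → (φ(0),φ(2)) = (9,10) ∈ E(G2) ✓
  (0,4) → (φ(0),φ(4)) = (6,9) ∈ E(G2) ✓
  (0,8) → (φ(0),φ(8)) = (2,9) ∈ E(G2) ✓
  (0,10) → (φ(0),φ(10)) = (8,9) ∈ E(G2) ✓
  (1,4) → (φ(1),φ(4)) = (6,7) ∈ E(G2) ✓
  (1,6) → (φ(1),φ(6)) = (3,7) ∈ E(G2) ✓
  (1,7) → (φ(1),φ(7)) = (5,7) ∈ E(G2) ✓
  (2,3) → (φ(2),φ(3)) = (0,10) ∈ E(G2) ✓
  (2,5) → (φ(2),φ(5)) = (1,10) ∈ E(G2) ✓
  (2,10) → (φ(2),φ(10)) = (8,10) ∈ E(G2) ✓
  (3,6) → (φ(3),φ(6)) = (0,3) ∈ E(G2) ✓
  (3,7) → (φ(3),φ(7)) = (0,5) ∈ E(G2) ✓
  (4,5) → (φ(4),φ(5)) = (1,6) ∈ E(G2) ✓
  (4,8) → (φ(4),φ(8)) = (2,6) ∈ E(G2) ✓
  (4,10) → (φ(4),φ(10)) = (6,8) ∈ E(G2) ✓
  (5,8) → (φ(5),φ(8)) = (1,2) ∈ E(G2) ✓
  (5,9) → (φ(5),φ(9)) = (1,4) ∈ E(G2) ✓
  (6,7) → (φ(6),φ(7)) = (3,5) ∈ E(G2) ✓
  (7,9) → (φ(7),φ(9)) = (4,5) ∈ E(G2) ✓
  (7,10) → (φ(7),φ(10)) = (5,8) ∈ E(G2) ✓
All 21 edges of G1 map to edges of G2, and |E(G1)| = |E(G2)| = 21, so φ is a bijection on edges as well as vertices. Hence G1 ≅ G2.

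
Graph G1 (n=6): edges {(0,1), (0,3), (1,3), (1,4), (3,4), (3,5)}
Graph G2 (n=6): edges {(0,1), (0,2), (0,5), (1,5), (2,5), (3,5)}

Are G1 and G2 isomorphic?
Yes, isomorphic

The graphs are isomorphic.
One valid mapping φ: V(G1) → V(G2): 0→1, 1→0, 2→4, 3→5, 4→2, 5→3

Verify φ preserves adjacency — for each edge of G1, its image is an edge of G2:
  (0,1) → (φ(0),φ(1)) = (0,1) ∈ E(G2) ✓
  (0,3) → (φ(0),φ(3)) = (1,5) ∈ E(G2) ✓
  (1,3) → (φ(1),φ(3)) = (0,5) ∈ E(G2) ✓
  (1,4) → (φ(1),φ(4)) = (0,2) ∈ E(G2) ✓
  (3,4) → (φ(3),φ(4)) = (2,5) ∈ E(G2) ✓
  (3,5) → (φ(3),φ(5)) = (3,5) ∈ E(G2) ✓
All 6 edges of G1 map to edges of G2, and |E(G1)| = |E(G2)| = 6, so φ is a bijection on edges as well as vertices. Hence G1 ≅ G2.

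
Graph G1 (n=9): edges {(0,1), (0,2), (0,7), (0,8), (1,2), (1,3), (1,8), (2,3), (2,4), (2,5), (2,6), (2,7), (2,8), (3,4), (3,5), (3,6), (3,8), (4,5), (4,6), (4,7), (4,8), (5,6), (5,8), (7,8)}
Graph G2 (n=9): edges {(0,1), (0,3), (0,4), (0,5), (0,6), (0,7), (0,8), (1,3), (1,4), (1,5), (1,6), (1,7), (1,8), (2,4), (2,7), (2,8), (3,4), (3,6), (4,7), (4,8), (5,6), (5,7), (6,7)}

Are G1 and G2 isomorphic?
No, not isomorphic

The graphs are NOT isomorphic.

Counting triangles (3-cliques): G1 has 27, G2 has 23.
Triangle count is an isomorphism invariant, so differing triangle counts rule out isomorphism.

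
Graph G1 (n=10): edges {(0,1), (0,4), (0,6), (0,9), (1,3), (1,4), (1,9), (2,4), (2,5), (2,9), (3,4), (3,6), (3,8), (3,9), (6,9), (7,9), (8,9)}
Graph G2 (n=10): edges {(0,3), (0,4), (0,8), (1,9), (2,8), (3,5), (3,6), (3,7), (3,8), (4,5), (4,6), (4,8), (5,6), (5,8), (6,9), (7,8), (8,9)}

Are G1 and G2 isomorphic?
Yes, isomorphic

The graphs are isomorphic.
One valid mapping φ: V(G1) → V(G2): 0→4, 1→5, 2→9, 3→3, 4→6, 5→1, 6→0, 7→2, 8→7, 9→8

Verify φ preserves adjacency — for each edge of G1, its image is an edge of G2:
  (0,1) → (φ(0),φ(1)) = (4,5) ∈ E(G2) ✓
  (0,4) → (φ(0),φ(4)) = (4,6) ∈ E(G2) ✓
  (0,6) → (φ(0),φ(6)) = (0,4) ∈ E(G2) ✓
  (0,9) → (φ(0),φ(9)) = (4,8) ∈ E(G2) ✓
  (1,3) → (φ(1),φ(3)) = (3,5) ∈ E(G2) ✓
  (1,4) → (φ(1),φ(4)) = (5,6) ∈ E(G2) ✓
  (1,9) → (φ(1),φ(9)) = (5,8) ∈ E(G2) ✓
  (2,4) → (φ(2),φ(4)) = (6,9) ∈ E(G2) ✓
  (2,5) → (φ(2),φ(5)) = (1,9) ∈ E(G2) ✓
  (2,9) → (φ(2),φ(9)) = (8,9) ∈ E(G2) ✓
  (3,4) → (φ(3),φ(4)) = (3,6) ∈ E(G2) ✓
  (3,6) → (φ(3),φ(6)) = (0,3) ∈ E(G2) ✓
  (3,8) → (φ(3),φ(8)) = (3,7) ∈ E(G2) ✓
  (3,9) → (φ(3),φ(9)) = (3,8) ∈ E(G2) ✓
  (6,9) → (φ(6),φ(9)) = (0,8) ∈ E(G2) ✓
  (7,9) → (φ(7),φ(9)) = (2,8) ∈ E(G2) ✓
  (8,9) → (φ(8),φ(9)) = (7,8) ∈ E(G2) ✓
All 17 edges of G1 map to edges of G2, and |E(G1)| = |E(G2)| = 17, so φ is a bijection on edges as well as vertices. Hence G1 ≅ G2.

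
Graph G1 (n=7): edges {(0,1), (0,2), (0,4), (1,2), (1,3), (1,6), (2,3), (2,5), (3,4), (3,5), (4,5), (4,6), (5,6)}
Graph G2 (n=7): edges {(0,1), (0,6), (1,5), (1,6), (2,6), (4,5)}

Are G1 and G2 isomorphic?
No, not isomorphic

The graphs are NOT isomorphic.

Connected components of G1: 1 component(s) with vertex sets [[0, 1, 2, 3, 4, 5, 6]], sizes [7].
Connected components of G2: 2 component(s) with vertex sets [[3], [0, 1, 2, 4, 5, 6]], sizes [1, 6].
The number of connected components (and the multiset of component sizes) is an isomorphism invariant — an isomorphism maps each component of G1 bijectively onto a component of G2. Since G1 has 1 component(s) and G2 has 2, they cannot be isomorphic.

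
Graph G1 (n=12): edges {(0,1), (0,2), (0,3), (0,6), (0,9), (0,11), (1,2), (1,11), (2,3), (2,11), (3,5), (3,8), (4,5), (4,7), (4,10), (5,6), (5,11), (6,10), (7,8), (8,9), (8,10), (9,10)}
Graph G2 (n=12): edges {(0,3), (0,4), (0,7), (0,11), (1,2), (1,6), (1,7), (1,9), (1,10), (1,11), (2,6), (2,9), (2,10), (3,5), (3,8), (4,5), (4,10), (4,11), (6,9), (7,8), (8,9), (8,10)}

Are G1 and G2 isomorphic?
Yes, isomorphic

The graphs are isomorphic.
One valid mapping φ: V(G1) → V(G2): 0→1, 1→6, 2→2, 3→10, 4→3, 5→8, 6→7, 7→5, 8→4, 9→11, 10→0, 11→9

Verify φ preserves adjacency — for each edge of G1, its image is an edge of G2:
  (0,1) → (φ(0),φ(1)) = (1,6) ∈ E(G2) ✓
  (0,2) → (φ(0),φ(2)) = (1,2) ∈ E(G2) ✓
  (0,3) → (φ(0),φ(3)) = (1,10) ∈ E(G2) ✓
  (0,6) → (φ(0),φ(6)) = (1,7) ∈ E(G2) ✓
  (0,9) → (φ(0),φ(9)) = (1,11) ∈ E(G2) ✓
  (0,11) → (φ(0),φ(11)) = (1,9) ∈ E(G2) ✓
  (1,2) → (φ(1),φ(2)) = (2,6) ∈ E(G2) ✓
  (1,11) → (φ(1),φ(11)) = (6,9) ∈ E(G2) ✓
  (2,3) → (φ(2),φ(3)) = (2,10) ∈ E(G2) ✓
  (2,11) → (φ(2),φ(11)) = (2,9) ∈ E(G2) ✓
  (3,5) → (φ(3),φ(5)) = (8,10) ∈ E(G2) ✓
  (3,8) → (φ(3),φ(8)) = (4,10) ∈ E(G2) ✓
  (4,5) → (φ(4),φ(5)) = (3,8) ∈ E(G2) ✓
  (4,7) → (φ(4),φ(7)) = (3,5) ∈ E(G2) ✓
  (4,10) → (φ(4),φ(10)) = (0,3) ∈ E(G2) ✓
  (5,6) → (φ(5),φ(6)) = (7,8) ∈ E(G2) ✓
  (5,11) → (φ(5),φ(11)) = (8,9) ∈ E(G2) ✓
  (6,10) → (φ(6),φ(10)) = (0,7) ∈ E(G2) ✓
  (7,8) → (φ(7),φ(8)) = (4,5) ∈ E(G2) ✓
  (8,9) → (φ(8),φ(9)) = (4,11) ∈ E(G2) ✓
  (8,10) → (φ(8),φ(10)) = (0,4) ∈ E(G2) ✓
  (9,10) → (φ(9),φ(10)) = (0,11) ∈ E(G2) ✓
All 22 edges of G1 map to edges of G2, and |E(G1)| = |E(G2)| = 22, so φ is a bijection on edges as well as vertices. Hence G1 ≅ G2.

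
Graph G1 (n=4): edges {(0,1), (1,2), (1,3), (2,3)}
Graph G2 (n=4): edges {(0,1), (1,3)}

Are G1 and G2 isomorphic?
No, not isomorphic

The graphs are NOT isomorphic.

Degrees in G1: deg(0)=1, deg(1)=3, deg(2)=2, deg(3)=2.
Sorted degree sequence of G1: [3, 2, 2, 1].
Degrees in G2: deg(0)=1, deg(1)=2, deg(2)=0, deg(3)=1.
Sorted degree sequence of G2: [2, 1, 1, 0].
The (sorted) degree sequence is an isomorphism invariant, so since G1 and G2 have different degree sequences they cannot be isomorphic.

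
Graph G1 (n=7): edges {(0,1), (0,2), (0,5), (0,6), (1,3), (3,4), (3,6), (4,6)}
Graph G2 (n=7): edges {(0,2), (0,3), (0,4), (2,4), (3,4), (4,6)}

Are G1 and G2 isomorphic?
No, not isomorphic

The graphs are NOT isomorphic.

Connected components of G1: 1 component(s) with vertex sets [[0, 1, 2, 3, 4, 5, 6]], sizes [7].
Connected components of G2: 3 component(s) with vertex sets [[1], [5], [0, 2, 3, 4, 6]], sizes [1, 1, 5].
The number of connected components (and the multiset of component sizes) is an isomorphism invariant — an isomorphism maps each component of G1 bijectively onto a component of G2. Since G1 has 1 component(s) and G2 has 3, they cannot be isomorphic.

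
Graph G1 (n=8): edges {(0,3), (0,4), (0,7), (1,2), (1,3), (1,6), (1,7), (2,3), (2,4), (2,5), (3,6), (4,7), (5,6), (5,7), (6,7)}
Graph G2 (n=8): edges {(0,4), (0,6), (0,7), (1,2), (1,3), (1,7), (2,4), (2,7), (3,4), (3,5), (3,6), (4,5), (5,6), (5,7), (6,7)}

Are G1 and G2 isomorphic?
Yes, isomorphic

The graphs are isomorphic.
One valid mapping φ: V(G1) → V(G2): 0→1, 1→5, 2→4, 3→3, 4→2, 5→0, 6→6, 7→7

Verify φ preserves adjacency — for each edge of G1, its image is an edge of G2:
  (0,3) → (φ(0),φ(3)) = (1,3) ∈ E(G2) ✓
  (0,4) → (φ(0),φ(4)) = (1,2) ∈ E(G2) ✓
  (0,7) → (φ(0),φ(7)) = (1,7) ∈ E(G2) ✓
  (1,2) → (φ(1),φ(2)) = (4,5) ∈ E(G2) ✓
  (1,3) → (φ(1),φ(3)) = (3,5) ∈ E(G2) ✓
  (1,6) → (φ(1),φ(6)) = (5,6) ∈ E(G2) ✓
  (1,7) → (φ(1),φ(7)) = (5,7) ∈ E(G2) ✓
  (2,3) → (φ(2),φ(3)) = (3,4) ∈ E(G2) ✓
  (2,4) → (φ(2),φ(4)) = (2,4) ∈ E(G2) ✓
  (2,5) → (φ(2),φ(5)) = (0,4) ∈ E(G2) ✓
  (3,6) → (φ(3),φ(6)) = (3,6) ∈ E(G2) ✓
  (4,7) → (φ(4),φ(7)) = (2,7) ∈ E(G2) ✓
  (5,6) → (φ(5),φ(6)) = (0,6) ∈ E(G2) ✓
  (5,7) → (φ(5),φ(7)) = (0,7) ∈ E(G2) ✓
  (6,7) → (φ(6),φ(7)) = (6,7) ∈ E(G2) ✓
All 15 edges of G1 map to edges of G2, and |E(G1)| = |E(G2)| = 15, so φ is a bijection on edges as well as vertices. Hence G1 ≅ G2.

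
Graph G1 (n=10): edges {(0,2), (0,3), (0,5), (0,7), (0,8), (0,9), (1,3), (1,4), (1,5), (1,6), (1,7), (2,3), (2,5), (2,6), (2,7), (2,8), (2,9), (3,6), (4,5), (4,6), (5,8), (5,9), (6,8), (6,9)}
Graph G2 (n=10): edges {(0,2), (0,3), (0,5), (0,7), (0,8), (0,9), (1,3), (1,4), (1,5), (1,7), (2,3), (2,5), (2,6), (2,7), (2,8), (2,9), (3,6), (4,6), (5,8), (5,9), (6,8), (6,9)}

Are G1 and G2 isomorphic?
No, not isomorphic

The graphs are NOT isomorphic.

Counting edges: G1 has 24 edge(s); G2 has 22 edge(s).
Edge count is an isomorphism invariant (a bijection on vertices induces a bijection on edges), so differing edge counts rule out isomorphism.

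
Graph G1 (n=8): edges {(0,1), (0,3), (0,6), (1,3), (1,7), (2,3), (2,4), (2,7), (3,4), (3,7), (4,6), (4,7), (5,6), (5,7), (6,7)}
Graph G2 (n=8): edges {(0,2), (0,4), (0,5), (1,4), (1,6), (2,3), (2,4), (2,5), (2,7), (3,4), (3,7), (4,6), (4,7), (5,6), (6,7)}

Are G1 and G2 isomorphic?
Yes, isomorphic

The graphs are isomorphic.
One valid mapping φ: V(G1) → V(G2): 0→5, 1→0, 2→3, 3→2, 4→7, 5→1, 6→6, 7→4

Verify φ preserves adjacency — for each edge of G1, its image is an edge of G2:
  (0,1) → (φ(0),φ(1)) = (0,5) ∈ E(G2) ✓
  (0,3) → (φ(0),φ(3)) = (2,5) ∈ E(G2) ✓
  (0,6) → (φ(0),φ(6)) = (5,6) ∈ E(G2) ✓
  (1,3) → (φ(1),φ(3)) = (0,2) ∈ E(G2) ✓
  (1,7) → (φ(1),φ(7)) = (0,4) ∈ E(G2) ✓
  (2,3) → (φ(2),φ(3)) = (2,3) ∈ E(G2) ✓
  (2,4) → (φ(2),φ(4)) = (3,7) ∈ E(G2) ✓
  (2,7) → (φ(2),φ(7)) = (3,4) ∈ E(G2) ✓
  (3,4) → (φ(3),φ(4)) = (2,7) ∈ E(G2) ✓
  (3,7) → (φ(3),φ(7)) = (2,4) ∈ E(G2) ✓
  (4,6) → (φ(4),φ(6)) = (6,7) ∈ E(G2) ✓
  (4,7) → (φ(4),φ(7)) = (4,7) ∈ E(G2) ✓
  (5,6) → (φ(5),φ(6)) = (1,6) ∈ E(G2) ✓
  (5,7) → (φ(5),φ(7)) = (1,4) ∈ E(G2) ✓
  (6,7) → (φ(6),φ(7)) = (4,6) ∈ E(G2) ✓
All 15 edges of G1 map to edges of G2, and |E(G1)| = |E(G2)| = 15, so φ is a bijection on edges as well as vertices. Hence G1 ≅ G2.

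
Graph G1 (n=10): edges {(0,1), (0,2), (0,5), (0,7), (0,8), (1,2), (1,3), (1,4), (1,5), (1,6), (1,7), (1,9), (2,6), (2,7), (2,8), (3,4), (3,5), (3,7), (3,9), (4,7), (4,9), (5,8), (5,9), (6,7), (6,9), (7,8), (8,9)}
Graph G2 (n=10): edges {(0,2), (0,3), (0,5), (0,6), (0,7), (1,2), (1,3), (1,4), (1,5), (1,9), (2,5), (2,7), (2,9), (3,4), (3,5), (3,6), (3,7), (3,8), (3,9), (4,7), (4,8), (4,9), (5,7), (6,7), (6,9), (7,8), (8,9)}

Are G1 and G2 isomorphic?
Yes, isomorphic

The graphs are isomorphic.
One valid mapping φ: V(G1) → V(G2): 0→5, 1→3, 2→0, 3→4, 4→8, 5→1, 6→6, 7→7, 8→2, 9→9

Verify φ preserves adjacency — for each edge of G1, its image is an edge of G2:
  (0,1) → (φ(0),φ(1)) = (3,5) ∈ E(G2) ✓
  (0,2) → (φ(0),φ(2)) = (0,5) ∈ E(G2) ✓
  (0,5) → (φ(0),φ(5)) = (1,5) ∈ E(G2) ✓
  (0,7) → (φ(0),φ(7)) = (5,7) ∈ E(G2) ✓
  (0,8) → (φ(0),φ(8)) = (2,5) ∈ E(G2) ✓
  (1,2) → (φ(1),φ(2)) = (0,3) ∈ E(G2) ✓
  (1,3) → (φ(1),φ(3)) = (3,4) ∈ E(G2) ✓
  (1,4) → (φ(1),φ(4)) = (3,8) ∈ E(G2) ✓
  (1,5) → (φ(1),φ(5)) = (1,3) ∈ E(G2) ✓
  (1,6) → (φ(1),φ(6)) = (3,6) ∈ E(G2) ✓
  (1,7) → (φ(1),φ(7)) = (3,7) ∈ E(G2) ✓
  (1,9) → (φ(1),φ(9)) = (3,9) ∈ E(G2) ✓
  (2,6) → (φ(2),φ(6)) = (0,6) ∈ E(G2) ✓
  (2,7) → (φ(2),φ(7)) = (0,7) ∈ E(G2) ✓
  (2,8) → (φ(2),φ(8)) = (0,2) ∈ E(G2) ✓
  (3,4) → (φ(3),φ(4)) = (4,8) ∈ E(G2) ✓
  (3,5) → (φ(3),φ(5)) = (1,4) ∈ E(G2) ✓
  (3,7) → (φ(3),φ(7)) = (4,7) ∈ E(G2) ✓
  (3,9) → (φ(3),φ(9)) = (4,9) ∈ E(G2) ✓
  (4,7) → (φ(4),φ(7)) = (7,8) ∈ E(G2) ✓
  (4,9) → (φ(4),φ(9)) = (8,9) ∈ E(G2) ✓
  (5,8) → (φ(5),φ(8)) = (1,2) ∈ E(G2) ✓
  (5,9) → (φ(5),φ(9)) = (1,9) ∈ E(G2) ✓
  (6,7) → (φ(6),φ(7)) = (6,7) ∈ E(G2) ✓
  (6,9) → (φ(6),φ(9)) = (6,9) ∈ E(G2) ✓
  (7,8) → (φ(7),φ(8)) = (2,7) ∈ E(G2) ✓
  (8,9) → (φ(8),φ(9)) = (2,9) ∈ E(G2) ✓
All 27 edges of G1 map to edges of G2, and |E(G1)| = |E(G2)| = 27, so φ is a bijection on edges as well as vertices. Hence G1 ≅ G2.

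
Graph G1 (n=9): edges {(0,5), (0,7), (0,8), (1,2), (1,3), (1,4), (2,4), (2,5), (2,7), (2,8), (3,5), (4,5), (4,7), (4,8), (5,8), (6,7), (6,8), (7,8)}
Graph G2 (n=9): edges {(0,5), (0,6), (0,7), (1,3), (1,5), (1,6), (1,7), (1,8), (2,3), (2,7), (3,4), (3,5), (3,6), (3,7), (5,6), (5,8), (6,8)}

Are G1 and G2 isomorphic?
No, not isomorphic

The graphs are NOT isomorphic.

Degrees in G1: deg(0)=3, deg(1)=3, deg(2)=5, deg(3)=2, deg(4)=5, deg(5)=5, deg(6)=2, deg(7)=5, deg(8)=6.
Sorted degree sequence of G1: [6, 5, 5, 5, 5, 3, 3, 2, 2].
Degrees in G2: deg(0)=3, deg(1)=5, deg(2)=2, deg(3)=6, deg(4)=1, deg(5)=5, deg(6)=5, deg(7)=4, deg(8)=3.
Sorted degree sequence of G2: [6, 5, 5, 5, 4, 3, 3, 2, 1].
The (sorted) degree sequence is an isomorphism invariant, so since G1 and G2 have different degree sequences they cannot be isomorphic.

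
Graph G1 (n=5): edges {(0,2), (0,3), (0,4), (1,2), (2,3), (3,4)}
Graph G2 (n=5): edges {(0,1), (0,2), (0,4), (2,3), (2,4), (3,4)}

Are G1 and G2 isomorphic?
Yes, isomorphic

The graphs are isomorphic.
One valid mapping φ: V(G1) → V(G2): 0→4, 1→1, 2→0, 3→2, 4→3

Verify φ preserves adjacency — for each edge of G1, its image is an edge of G2:
  (0,2) → (φ(0),φ(2)) = (0,4) ∈ E(G2) ✓
  (0,3) → (φ(0),φ(3)) = (2,4) ∈ E(G2) ✓
  (0,4) → (φ(0),φ(4)) = (3,4) ∈ E(G2) ✓
  (1,2) → (φ(1),φ(2)) = (0,1) ∈ E(G2) ✓
  (2,3) → (φ(2),φ(3)) = (0,2) ∈ E(G2) ✓
  (3,4) → (φ(3),φ(4)) = (2,3) ∈ E(G2) ✓
All 6 edges of G1 map to edges of G2, and |E(G1)| = |E(G2)| = 6, so φ is a bijection on edges as well as vertices. Hence G1 ≅ G2.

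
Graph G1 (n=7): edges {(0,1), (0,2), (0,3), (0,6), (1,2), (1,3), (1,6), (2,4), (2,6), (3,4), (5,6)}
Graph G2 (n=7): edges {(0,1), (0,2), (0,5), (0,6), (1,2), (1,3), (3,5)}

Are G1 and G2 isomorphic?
No, not isomorphic

The graphs are NOT isomorphic.

Connected components of G1: 1 component(s) with vertex sets [[0, 1, 2, 3, 4, 5, 6]], sizes [7].
Connected components of G2: 2 component(s) with vertex sets [[4], [0, 1, 2, 3, 5, 6]], sizes [1, 6].
The number of connected components (and the multiset of component sizes) is an isomorphism invariant — an isomorphism maps each component of G1 bijectively onto a component of G2. Since G1 has 1 component(s) and G2 has 2, they cannot be isomorphic.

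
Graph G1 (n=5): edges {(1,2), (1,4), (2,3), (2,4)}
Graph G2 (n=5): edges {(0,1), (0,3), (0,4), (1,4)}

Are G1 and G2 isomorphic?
Yes, isomorphic

The graphs are isomorphic.
One valid mapping φ: V(G1) → V(G2): 0→2, 1→1, 2→0, 3→3, 4→4

Verify φ preserves adjacency — for each edge of G1, its image is an edge of G2:
  (1,2) → (φ(1),φ(2)) = (0,1) ∈ E(G2) ✓
  (1,4) → (φ(1),φ(4)) = (1,4) ∈ E(G2) ✓
  (2,3) → (φ(2),φ(3)) = (0,3) ∈ E(G2) ✓
  (2,4) → (φ(2),φ(4)) = (0,4) ∈ E(G2) ✓
All 4 edges of G1 map to edges of G2, and |E(G1)| = |E(G2)| = 4, so φ is a bijection on edges as well as vertices. Hence G1 ≅ G2.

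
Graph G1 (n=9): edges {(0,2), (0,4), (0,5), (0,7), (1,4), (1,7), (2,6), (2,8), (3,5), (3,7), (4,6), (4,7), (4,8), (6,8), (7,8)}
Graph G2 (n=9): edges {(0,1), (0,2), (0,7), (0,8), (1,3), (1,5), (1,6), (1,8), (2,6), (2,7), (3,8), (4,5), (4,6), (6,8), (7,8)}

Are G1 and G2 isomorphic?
Yes, isomorphic

The graphs are isomorphic.
One valid mapping φ: V(G1) → V(G2): 0→6, 1→3, 2→2, 3→5, 4→8, 5→4, 6→7, 7→1, 8→0

Verify φ preserves adjacency — for each edge of G1, its image is an edge of G2:
  (0,2) → (φ(0),φ(2)) = (2,6) ∈ E(G2) ✓
  (0,4) → (φ(0),φ(4)) = (6,8) ∈ E(G2) ✓
  (0,5) → (φ(0),φ(5)) = (4,6) ∈ E(G2) ✓
  (0,7) → (φ(0),φ(7)) = (1,6) ∈ E(G2) ✓
  (1,4) → (φ(1),φ(4)) = (3,8) ∈ E(G2) ✓
  (1,7) → (φ(1),φ(7)) = (1,3) ∈ E(G2) ✓
  (2,6) → (φ(2),φ(6)) = (2,7) ∈ E(G2) ✓
  (2,8) → (φ(2),φ(8)) = (0,2) ∈ E(G2) ✓
  (3,5) → (φ(3),φ(5)) = (4,5) ∈ E(G2) ✓
  (3,7) → (φ(3),φ(7)) = (1,5) ∈ E(G2) ✓
  (4,6) → (φ(4),φ(6)) = (7,8) ∈ E(G2) ✓
  (4,7) → (φ(4),φ(7)) = (1,8) ∈ E(G2) ✓
  (4,8) → (φ(4),φ(8)) = (0,8) ∈ E(G2) ✓
  (6,8) → (φ(6),φ(8)) = (0,7) ∈ E(G2) ✓
  (7,8) → (φ(7),φ(8)) = (0,1) ∈ E(G2) ✓
All 15 edges of G1 map to edges of G2, and |E(G1)| = |E(G2)| = 15, so φ is a bijection on edges as well as vertices. Hence G1 ≅ G2.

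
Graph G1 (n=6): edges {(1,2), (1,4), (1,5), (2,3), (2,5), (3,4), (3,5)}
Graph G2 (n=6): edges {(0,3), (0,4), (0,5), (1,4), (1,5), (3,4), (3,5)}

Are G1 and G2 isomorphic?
Yes, isomorphic

The graphs are isomorphic.
One valid mapping φ: V(G1) → V(G2): 0→2, 1→5, 2→3, 3→4, 4→1, 5→0

Verify φ preserves adjacency — for each edge of G1, its image is an edge of G2:
  (1,2) → (φ(1),φ(2)) = (3,5) ∈ E(G2) ✓
  (1,4) → (φ(1),φ(4)) = (1,5) ∈ E(G2) ✓
  (1,5) → (φ(1),φ(5)) = (0,5) ∈ E(G2) ✓
  (2,3) → (φ(2),φ(3)) = (3,4) ∈ E(G2) ✓
  (2,5) → (φ(2),φ(5)) = (0,3) ∈ E(G2) ✓
  (3,4) → (φ(3),φ(4)) = (1,4) ∈ E(G2) ✓
  (3,5) → (φ(3),φ(5)) = (0,4) ∈ E(G2) ✓
All 7 edges of G1 map to edges of G2, and |E(G1)| = |E(G2)| = 7, so φ is a bijection on edges as well as vertices. Hence G1 ≅ G2.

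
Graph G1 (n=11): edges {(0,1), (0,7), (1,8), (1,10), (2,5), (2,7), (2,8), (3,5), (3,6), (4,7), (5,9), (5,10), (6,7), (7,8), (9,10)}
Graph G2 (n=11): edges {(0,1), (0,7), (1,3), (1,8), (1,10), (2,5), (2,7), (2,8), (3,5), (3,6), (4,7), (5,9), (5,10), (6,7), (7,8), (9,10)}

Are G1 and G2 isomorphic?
No, not isomorphic

The graphs are NOT isomorphic.

Counting edges: G1 has 15 edge(s); G2 has 16 edge(s).
Edge count is an isomorphism invariant (a bijection on vertices induces a bijection on edges), so differing edge counts rule out isomorphism.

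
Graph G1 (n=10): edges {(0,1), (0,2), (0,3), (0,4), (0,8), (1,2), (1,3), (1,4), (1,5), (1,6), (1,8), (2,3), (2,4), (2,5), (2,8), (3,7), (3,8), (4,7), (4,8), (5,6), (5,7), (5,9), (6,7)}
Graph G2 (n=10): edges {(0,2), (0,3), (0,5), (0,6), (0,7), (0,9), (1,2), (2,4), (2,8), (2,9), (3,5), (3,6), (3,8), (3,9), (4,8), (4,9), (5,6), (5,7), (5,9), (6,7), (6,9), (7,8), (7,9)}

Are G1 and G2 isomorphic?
Yes, isomorphic

The graphs are isomorphic.
One valid mapping φ: V(G1) → V(G2): 0→6, 1→9, 2→0, 3→7, 4→3, 5→2, 6→4, 7→8, 8→5, 9→1

Verify φ preserves adjacency — for each edge of G1, its image is an edge of G2:
  (0,1) → (φ(0),φ(1)) = (6,9) ∈ E(G2) ✓
  (0,2) → (φ(0),φ(2)) = (0,6) ∈ E(G2) ✓
  (0,3) → (φ(0),φ(3)) = (6,7) ∈ E(G2) ✓
  (0,4) → (φ(0),φ(4)) = (3,6) ∈ E(G2) ✓
  (0,8) → (φ(0),φ(8)) = (5,6) ∈ E(G2) ✓
  (1,2) → (φ(1),φ(2)) = (0,9) ∈ E(G2) ✓
  (1,3) → (φ(1),φ(3)) = (7,9) ∈ E(G2) ✓
  (1,4) → (φ(1),φ(4)) = (3,9) ∈ E(G2) ✓
  (1,5) → (φ(1),φ(5)) = (2,9) ∈ E(G2) ✓
  (1,6) → (φ(1),φ(6)) = (4,9) ∈ E(G2) ✓
  (1,8) → (φ(1),φ(8)) = (5,9) ∈ E(G2) ✓
  (2,3) → (φ(2),φ(3)) = (0,7) ∈ E(G2) ✓
  (2,4) → (φ(2),φ(4)) = (0,3) ∈ E(G2) ✓
  (2,5) → (φ(2),φ(5)) = (0,2) ∈ E(G2) ✓
  (2,8) → (φ(2),φ(8)) = (0,5) ∈ E(G2) ✓
  (3,7) → (φ(3),φ(7)) = (7,8) ∈ E(G2) ✓
  (3,8) → (φ(3),φ(8)) = (5,7) ∈ E(G2) ✓
  (4,7) → (φ(4),φ(7)) = (3,8) ∈ E(G2) ✓
  (4,8) → (φ(4),φ(8)) = (3,5) ∈ E(G2) ✓
  (5,6) → (φ(5),φ(6)) = (2,4) ∈ E(G2) ✓
  (5,7) → (φ(5),φ(7)) = (2,8) ∈ E(G2) ✓
  (5,9) → (φ(5),φ(9)) = (1,2) ∈ E(G2) ✓
  (6,7) → (φ(6),φ(7)) = (4,8) ∈ E(G2) ✓
All 23 edges of G1 map to edges of G2, and |E(G1)| = |E(G2)| = 23, so φ is a bijection on edges as well as vertices. Hence G1 ≅ G2.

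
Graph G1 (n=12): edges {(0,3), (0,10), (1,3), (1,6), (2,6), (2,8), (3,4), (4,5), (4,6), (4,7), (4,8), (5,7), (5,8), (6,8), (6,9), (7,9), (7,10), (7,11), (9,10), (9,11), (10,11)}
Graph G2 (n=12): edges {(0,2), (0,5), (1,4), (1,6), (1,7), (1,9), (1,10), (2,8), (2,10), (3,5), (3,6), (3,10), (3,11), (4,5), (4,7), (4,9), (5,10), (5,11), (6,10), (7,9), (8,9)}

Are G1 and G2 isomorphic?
Yes, isomorphic

The graphs are isomorphic.
One valid mapping φ: V(G1) → V(G2): 0→8, 1→0, 2→11, 3→2, 4→10, 5→6, 6→5, 7→1, 8→3, 9→4, 10→9, 11→7

Verify φ preserves adjacency — for each edge of G1, its image is an edge of G2:
  (0,3) → (φ(0),φ(3)) = (2,8) ∈ E(G2) ✓
  (0,10) → (φ(0),φ(10)) = (8,9) ∈ E(G2) ✓
  (1,3) → (φ(1),φ(3)) = (0,2) ∈ E(G2) ✓
  (1,6) → (φ(1),φ(6)) = (0,5) ∈ E(G2) ✓
  (2,6) → (φ(2),φ(6)) = (5,11) ∈ E(G2) ✓
  (2,8) → (φ(2),φ(8)) = (3,11) ∈ E(G2) ✓
  (3,4) → (φ(3),φ(4)) = (2,10) ∈ E(G2) ✓
  (4,5) → (φ(4),φ(5)) = (6,10) ∈ E(G2) ✓
  (4,6) → (φ(4),φ(6)) = (5,10) ∈ E(G2) ✓
  (4,7) → (φ(4),φ(7)) = (1,10) ∈ E(G2) ✓
  (4,8) → (φ(4),φ(8)) = (3,10) ∈ E(G2) ✓
  (5,7) → (φ(5),φ(7)) = (1,6) ∈ E(G2) ✓
  (5,8) → (φ(5),φ(8)) = (3,6) ∈ E(G2) ✓
  (6,8) → (φ(6),φ(8)) = (3,5) ∈ E(G2) ✓
  (6,9) → (φ(6),φ(9)) = (4,5) ∈ E(G2) ✓
  (7,9) → (φ(7),φ(9)) = (1,4) ∈ E(G2) ✓
  (7,10) → (φ(7),φ(10)) = (1,9) ∈ E(G2) ✓
  (7,11) → (φ(7),φ(11)) = (1,7) ∈ E(G2) ✓
  (9,10) → (φ(9),φ(10)) = (4,9) ∈ E(G2) ✓
  (9,11) → (φ(9),φ(11)) = (4,7) ∈ E(G2) ✓
  (10,11) → (φ(10),φ(11)) = (7,9) ∈ E(G2) ✓
All 21 edges of G1 map to edges of G2, and |E(G1)| = |E(G2)| = 21, so φ is a bijection on edges as well as vertices. Hence G1 ≅ G2.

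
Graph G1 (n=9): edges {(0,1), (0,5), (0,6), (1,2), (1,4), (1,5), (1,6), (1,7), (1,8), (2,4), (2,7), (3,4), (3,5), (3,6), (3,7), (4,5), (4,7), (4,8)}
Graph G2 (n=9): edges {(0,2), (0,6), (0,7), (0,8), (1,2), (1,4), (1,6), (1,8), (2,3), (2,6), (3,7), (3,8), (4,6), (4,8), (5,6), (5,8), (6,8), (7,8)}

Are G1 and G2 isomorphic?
Yes, isomorphic

The graphs are isomorphic.
One valid mapping φ: V(G1) → V(G2): 0→7, 1→8, 2→4, 3→2, 4→6, 5→0, 6→3, 7→1, 8→5

Verify φ preserves adjacency — for each edge of G1, its image is an edge of G2:
  (0,1) → (φ(0),φ(1)) = (7,8) ∈ E(G2) ✓
  (0,5) → (φ(0),φ(5)) = (0,7) ∈ E(G2) ✓
  (0,6) → (φ(0),φ(6)) = (3,7) ∈ E(G2) ✓
  (1,2) → (φ(1),φ(2)) = (4,8) ∈ E(G2) ✓
  (1,4) → (φ(1),φ(4)) = (6,8) ∈ E(G2) ✓
  (1,5) → (φ(1),φ(5)) = (0,8) ∈ E(G2) ✓
  (1,6) → (φ(1),φ(6)) = (3,8) ∈ E(G2) ✓
  (1,7) → (φ(1),φ(7)) = (1,8) ∈ E(G2) ✓
  (1,8) → (φ(1),φ(8)) = (5,8) ∈ E(G2) ✓
  (2,4) → (φ(2),φ(4)) = (4,6) ∈ E(G2) ✓
  (2,7) → (φ(2),φ(7)) = (1,4) ∈ E(G2) ✓
  (3,4) → (φ(3),φ(4)) = (2,6) ∈ E(G2) ✓
  (3,5) → (φ(3),φ(5)) = (0,2) ∈ E(G2) ✓
  (3,6) → (φ(3),φ(6)) = (2,3) ∈ E(G2) ✓
  (3,7) → (φ(3),φ(7)) = (1,2) ∈ E(G2) ✓
  (4,5) → (φ(4),φ(5)) = (0,6) ∈ E(G2) ✓
  (4,7) → (φ(4),φ(7)) = (1,6) ∈ E(G2) ✓
  (4,8) → (φ(4),φ(8)) = (5,6) ∈ E(G2) ✓
All 18 edges of G1 map to edges of G2, and |E(G1)| = |E(G2)| = 18, so φ is a bijection on edges as well as vertices. Hence G1 ≅ G2.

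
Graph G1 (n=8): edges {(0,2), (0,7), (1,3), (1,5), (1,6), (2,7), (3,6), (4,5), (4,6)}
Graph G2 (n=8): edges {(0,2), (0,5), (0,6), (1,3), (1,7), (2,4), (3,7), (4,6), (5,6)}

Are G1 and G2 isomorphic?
Yes, isomorphic

The graphs are isomorphic.
One valid mapping φ: V(G1) → V(G2): 0→1, 1→6, 2→3, 3→5, 4→2, 5→4, 6→0, 7→7

Verify φ preserves adjacency — for each edge of G1, its image is an edge of G2:
  (0,2) → (φ(0),φ(2)) = (1,3) ∈ E(G2) ✓
  (0,7) → (φ(0),φ(7)) = (1,7) ∈ E(G2) ✓
  (1,3) → (φ(1),φ(3)) = (5,6) ∈ E(G2) ✓
  (1,5) → (φ(1),φ(5)) = (4,6) ∈ E(G2) ✓
  (1,6) → (φ(1),φ(6)) = (0,6) ∈ E(G2) ✓
  (2,7) → (φ(2),φ(7)) = (3,7) ∈ E(G2) ✓
  (3,6) → (φ(3),φ(6)) = (0,5) ∈ E(G2) ✓
  (4,5) → (φ(4),φ(5)) = (2,4) ∈ E(G2) ✓
  (4,6) → (φ(4),φ(6)) = (0,2) ∈ E(G2) ✓
All 9 edges of G1 map to edges of G2, and |E(G1)| = |E(G2)| = 9, so φ is a bijection on edges as well as vertices. Hence G1 ≅ G2.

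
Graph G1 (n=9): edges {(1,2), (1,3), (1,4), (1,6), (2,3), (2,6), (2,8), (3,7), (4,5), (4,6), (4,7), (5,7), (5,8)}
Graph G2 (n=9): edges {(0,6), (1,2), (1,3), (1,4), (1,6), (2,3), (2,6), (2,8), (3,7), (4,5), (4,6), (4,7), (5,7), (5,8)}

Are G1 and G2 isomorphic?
No, not isomorphic

The graphs are NOT isomorphic.

Counting edges: G1 has 13 edge(s); G2 has 14 edge(s).
Edge count is an isomorphism invariant (a bijection on vertices induces a bijection on edges), so differing edge counts rule out isomorphism.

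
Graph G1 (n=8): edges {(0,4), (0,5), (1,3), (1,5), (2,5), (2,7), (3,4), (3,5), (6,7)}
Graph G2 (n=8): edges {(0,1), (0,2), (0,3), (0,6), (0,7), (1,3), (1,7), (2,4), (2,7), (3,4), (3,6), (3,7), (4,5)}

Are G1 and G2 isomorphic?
No, not isomorphic

The graphs are NOT isomorphic.

Degrees in G1: deg(0)=2, deg(1)=2, deg(2)=2, deg(3)=3, deg(4)=2, deg(5)=4, deg(6)=1, deg(7)=2.
Sorted degree sequence of G1: [4, 3, 2, 2, 2, 2, 2, 1].
Degrees in G2: deg(0)=5, deg(1)=3, deg(2)=3, deg(3)=5, deg(4)=3, deg(5)=1, deg(6)=2, deg(7)=4.
Sorted degree sequence of G2: [5, 5, 4, 3, 3, 3, 2, 1].
The (sorted) degree sequence is an isomorphism invariant, so since G1 and G2 have different degree sequences they cannot be isomorphic.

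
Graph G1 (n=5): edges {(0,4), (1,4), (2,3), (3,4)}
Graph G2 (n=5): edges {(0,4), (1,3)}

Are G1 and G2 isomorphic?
No, not isomorphic

The graphs are NOT isomorphic.

Degrees in G1: deg(0)=1, deg(1)=1, deg(2)=1, deg(3)=2, deg(4)=3.
Sorted degree sequence of G1: [3, 2, 1, 1, 1].
Degrees in G2: deg(0)=1, deg(1)=1, deg(2)=0, deg(3)=1, deg(4)=1.
Sorted degree sequence of G2: [1, 1, 1, 1, 0].
The (sorted) degree sequence is an isomorphism invariant, so since G1 and G2 have different degree sequences they cannot be isomorphic.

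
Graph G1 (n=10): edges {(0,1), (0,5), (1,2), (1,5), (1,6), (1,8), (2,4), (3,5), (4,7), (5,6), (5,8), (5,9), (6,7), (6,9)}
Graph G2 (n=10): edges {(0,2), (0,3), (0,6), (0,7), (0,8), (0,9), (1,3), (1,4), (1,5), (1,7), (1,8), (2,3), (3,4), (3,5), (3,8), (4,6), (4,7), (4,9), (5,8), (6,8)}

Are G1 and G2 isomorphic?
No, not isomorphic

The graphs are NOT isomorphic.

Counting triangles (3-cliques): G1 has 4, G2 has 9.
Triangle count is an isomorphism invariant, so differing triangle counts rule out isomorphism.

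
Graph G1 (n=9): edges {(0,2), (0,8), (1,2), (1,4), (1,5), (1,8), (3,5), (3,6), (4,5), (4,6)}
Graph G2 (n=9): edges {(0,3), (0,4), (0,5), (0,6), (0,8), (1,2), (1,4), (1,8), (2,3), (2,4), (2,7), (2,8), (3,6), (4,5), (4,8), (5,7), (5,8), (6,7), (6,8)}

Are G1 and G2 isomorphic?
No, not isomorphic

The graphs are NOT isomorphic.

Degrees in G1: deg(0)=2, deg(1)=4, deg(2)=2, deg(3)=2, deg(4)=3, deg(5)=3, deg(6)=2, deg(7)=0, deg(8)=2.
Sorted degree sequence of G1: [4, 3, 3, 2, 2, 2, 2, 2, 0].
Degrees in G2: deg(0)=5, deg(1)=3, deg(2)=5, deg(3)=3, deg(4)=5, deg(5)=4, deg(6)=4, deg(7)=3, deg(8)=6.
Sorted degree sequence of G2: [6, 5, 5, 5, 4, 4, 3, 3, 3].
The (sorted) degree sequence is an isomorphism invariant, so since G1 and G2 have different degree sequences they cannot be isomorphic.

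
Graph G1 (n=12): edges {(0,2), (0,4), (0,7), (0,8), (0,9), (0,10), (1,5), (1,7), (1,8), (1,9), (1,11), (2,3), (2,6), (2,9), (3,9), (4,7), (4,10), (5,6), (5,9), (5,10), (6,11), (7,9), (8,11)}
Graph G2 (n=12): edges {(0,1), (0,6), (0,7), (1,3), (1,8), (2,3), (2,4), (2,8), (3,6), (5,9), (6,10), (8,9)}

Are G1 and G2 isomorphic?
No, not isomorphic

The graphs are NOT isomorphic.

Connected components of G1: 1 component(s) with vertex sets [[0, 1, 2, 3, 4, 5, 6, 7, 8, 9, 10, 11]], sizes [12].
Connected components of G2: 2 component(s) with vertex sets [[11], [0, 1, 2, 3, 4, 5, 6, 7, 8, 9, 10]], sizes [1, 11].
The number of connected components (and the multiset of component sizes) is an isomorphism invariant — an isomorphism maps each component of G1 bijectively onto a component of G2. Since G1 has 1 component(s) and G2 has 2, they cannot be isomorphic.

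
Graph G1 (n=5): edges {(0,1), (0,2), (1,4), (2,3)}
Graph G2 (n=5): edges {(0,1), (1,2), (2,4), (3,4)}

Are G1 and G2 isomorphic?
Yes, isomorphic

The graphs are isomorphic.
One valid mapping φ: V(G1) → V(G2): 0→2, 1→4, 2→1, 3→0, 4→3

Verify φ preserves adjacency — for each edge of G1, its image is an edge of G2:
  (0,1) → (φ(0),φ(1)) = (2,4) ∈ E(G2) ✓
  (0,2) → (φ(0),φ(2)) = (1,2) ∈ E(G2) ✓
  (1,4) → (φ(1),φ(4)) = (3,4) ∈ E(G2) ✓
  (2,3) → (φ(2),φ(3)) = (0,1) ∈ E(G2) ✓
All 4 edges of G1 map to edges of G2, and |E(G1)| = |E(G2)| = 4, so φ is a bijection on edges as well as vertices. Hence G1 ≅ G2.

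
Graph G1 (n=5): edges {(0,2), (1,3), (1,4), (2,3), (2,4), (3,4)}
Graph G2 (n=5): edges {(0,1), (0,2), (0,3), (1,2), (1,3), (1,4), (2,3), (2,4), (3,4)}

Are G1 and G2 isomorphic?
No, not isomorphic

The graphs are NOT isomorphic.

Counting triangles (3-cliques): G1 has 2, G2 has 7.
Triangle count is an isomorphism invariant, so differing triangle counts rule out isomorphism.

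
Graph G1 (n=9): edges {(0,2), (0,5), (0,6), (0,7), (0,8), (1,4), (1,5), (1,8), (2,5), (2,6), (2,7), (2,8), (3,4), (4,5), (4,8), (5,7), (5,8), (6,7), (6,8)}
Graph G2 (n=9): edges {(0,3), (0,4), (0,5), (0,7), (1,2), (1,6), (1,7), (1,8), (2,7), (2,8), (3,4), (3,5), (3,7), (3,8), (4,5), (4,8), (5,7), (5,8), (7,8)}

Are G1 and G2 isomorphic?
Yes, isomorphic

The graphs are isomorphic.
One valid mapping φ: V(G1) → V(G2): 0→5, 1→2, 2→3, 3→6, 4→1, 5→8, 6→0, 7→4, 8→7

Verify φ preserves adjacency — for each edge of G1, its image is an edge of G2:
  (0,2) → (φ(0),φ(2)) = (3,5) ∈ E(G2) ✓
  (0,5) → (φ(0),φ(5)) = (5,8) ∈ E(G2) ✓
  (0,6) → (φ(0),φ(6)) = (0,5) ∈ E(G2) ✓
  (0,7) → (φ(0),φ(7)) = (4,5) ∈ E(G2) ✓
  (0,8) → (φ(0),φ(8)) = (5,7) ∈ E(G2) ✓
  (1,4) → (φ(1),φ(4)) = (1,2) ∈ E(G2) ✓
  (1,5) → (φ(1),φ(5)) = (2,8) ∈ E(G2) ✓
  (1,8) → (φ(1),φ(8)) = (2,7) ∈ E(G2) ✓
  (2,5) → (φ(2),φ(5)) = (3,8) ∈ E(G2) ✓
  (2,6) → (φ(2),φ(6)) = (0,3) ∈ E(G2) ✓
  (2,7) → (φ(2),φ(7)) = (3,4) ∈ E(G2) ✓
  (2,8) → (φ(2),φ(8)) = (3,7) ∈ E(G2) ✓
  (3,4) → (φ(3),φ(4)) = (1,6) ∈ E(G2) ✓
  (4,5) → (φ(4),φ(5)) = (1,8) ∈ E(G2) ✓
  (4,8) → (φ(4),φ(8)) = (1,7) ∈ E(G2) ✓
  (5,7) → (φ(5),φ(7)) = (4,8) ∈ E(G2) ✓
  (5,8) → (φ(5),φ(8)) = (7,8) ∈ E(G2) ✓
  (6,7) → (φ(6),φ(7)) = (0,4) ∈ E(G2) ✓
  (6,8) → (φ(6),φ(8)) = (0,7) ∈ E(G2) ✓
All 19 edges of G1 map to edges of G2, and |E(G1)| = |E(G2)| = 19, so φ is a bijection on edges as well as vertices. Hence G1 ≅ G2.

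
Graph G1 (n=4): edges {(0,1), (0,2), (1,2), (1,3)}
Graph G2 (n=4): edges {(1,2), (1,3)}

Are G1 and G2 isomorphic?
No, not isomorphic

The graphs are NOT isomorphic.

Counting triangles (3-cliques): G1 has 1, G2 has 0.
Triangle count is an isomorphism invariant, so differing triangle counts rule out isomorphism.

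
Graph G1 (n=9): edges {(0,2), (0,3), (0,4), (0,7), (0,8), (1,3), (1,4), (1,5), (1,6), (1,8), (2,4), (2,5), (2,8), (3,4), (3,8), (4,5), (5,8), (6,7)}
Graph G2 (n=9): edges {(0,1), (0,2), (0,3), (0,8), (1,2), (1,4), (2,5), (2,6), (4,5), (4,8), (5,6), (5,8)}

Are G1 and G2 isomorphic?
No, not isomorphic

The graphs are NOT isomorphic.

Connected components of G1: 1 component(s) with vertex sets [[0, 1, 2, 3, 4, 5, 6, 7, 8]], sizes [9].
Connected components of G2: 2 component(s) with vertex sets [[7], [0, 1, 2, 3, 4, 5, 6, 8]], sizes [1, 8].
The number of connected components (and the multiset of component sizes) is an isomorphism invariant — an isomorphism maps each component of G1 bijectively onto a component of G2. Since G1 has 1 component(s) and G2 has 2, they cannot be isomorphic.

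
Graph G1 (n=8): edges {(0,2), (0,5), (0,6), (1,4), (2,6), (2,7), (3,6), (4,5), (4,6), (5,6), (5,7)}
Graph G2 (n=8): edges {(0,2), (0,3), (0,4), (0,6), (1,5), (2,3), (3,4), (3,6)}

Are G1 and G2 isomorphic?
No, not isomorphic

The graphs are NOT isomorphic.

Connected components of G1: 1 component(s) with vertex sets [[0, 1, 2, 3, 4, 5, 6, 7]], sizes [8].
Connected components of G2: 3 component(s) with vertex sets [[7], [1, 5], [0, 2, 3, 4, 6]], sizes [1, 2, 5].
The number of connected components (and the multiset of component sizes) is an isomorphism invariant — an isomorphism maps each component of G1 bijectively onto a component of G2. Since G1 has 1 component(s) and G2 has 3, they cannot be isomorphic.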